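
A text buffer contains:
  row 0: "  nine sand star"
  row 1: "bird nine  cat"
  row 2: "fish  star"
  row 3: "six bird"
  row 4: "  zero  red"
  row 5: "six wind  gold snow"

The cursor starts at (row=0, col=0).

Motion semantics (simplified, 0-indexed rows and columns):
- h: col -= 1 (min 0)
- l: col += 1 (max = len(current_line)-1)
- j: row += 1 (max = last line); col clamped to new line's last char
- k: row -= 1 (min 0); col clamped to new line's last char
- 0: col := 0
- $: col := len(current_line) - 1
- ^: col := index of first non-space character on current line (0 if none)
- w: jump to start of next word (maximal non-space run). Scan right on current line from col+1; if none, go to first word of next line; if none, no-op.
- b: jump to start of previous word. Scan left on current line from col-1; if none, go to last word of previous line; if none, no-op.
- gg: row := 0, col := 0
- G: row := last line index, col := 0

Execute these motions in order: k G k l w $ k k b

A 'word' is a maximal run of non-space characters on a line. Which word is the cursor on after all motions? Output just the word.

After 1 (k): row=0 col=0 char='_'
After 2 (G): row=5 col=0 char='s'
After 3 (k): row=4 col=0 char='_'
After 4 (l): row=4 col=1 char='_'
After 5 (w): row=4 col=2 char='z'
After 6 ($): row=4 col=10 char='d'
After 7 (k): row=3 col=7 char='d'
After 8 (k): row=2 col=7 char='t'
After 9 (b): row=2 col=6 char='s'

Answer: star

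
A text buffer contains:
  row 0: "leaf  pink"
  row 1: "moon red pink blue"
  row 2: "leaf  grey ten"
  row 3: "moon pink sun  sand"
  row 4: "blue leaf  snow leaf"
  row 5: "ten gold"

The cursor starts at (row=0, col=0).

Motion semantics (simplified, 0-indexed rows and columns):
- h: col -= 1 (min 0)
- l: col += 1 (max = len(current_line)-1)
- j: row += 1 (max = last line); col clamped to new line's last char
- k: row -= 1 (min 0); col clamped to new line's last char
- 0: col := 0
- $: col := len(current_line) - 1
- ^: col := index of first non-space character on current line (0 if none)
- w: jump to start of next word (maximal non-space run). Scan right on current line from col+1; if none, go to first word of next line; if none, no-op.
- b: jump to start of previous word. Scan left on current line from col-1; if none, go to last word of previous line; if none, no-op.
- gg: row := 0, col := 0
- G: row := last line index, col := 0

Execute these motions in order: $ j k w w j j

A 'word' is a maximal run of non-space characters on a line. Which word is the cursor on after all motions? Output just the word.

After 1 ($): row=0 col=9 char='k'
After 2 (j): row=1 col=9 char='p'
After 3 (k): row=0 col=9 char='k'
After 4 (w): row=1 col=0 char='m'
After 5 (w): row=1 col=5 char='r'
After 6 (j): row=2 col=5 char='_'
After 7 (j): row=3 col=5 char='p'

Answer: pink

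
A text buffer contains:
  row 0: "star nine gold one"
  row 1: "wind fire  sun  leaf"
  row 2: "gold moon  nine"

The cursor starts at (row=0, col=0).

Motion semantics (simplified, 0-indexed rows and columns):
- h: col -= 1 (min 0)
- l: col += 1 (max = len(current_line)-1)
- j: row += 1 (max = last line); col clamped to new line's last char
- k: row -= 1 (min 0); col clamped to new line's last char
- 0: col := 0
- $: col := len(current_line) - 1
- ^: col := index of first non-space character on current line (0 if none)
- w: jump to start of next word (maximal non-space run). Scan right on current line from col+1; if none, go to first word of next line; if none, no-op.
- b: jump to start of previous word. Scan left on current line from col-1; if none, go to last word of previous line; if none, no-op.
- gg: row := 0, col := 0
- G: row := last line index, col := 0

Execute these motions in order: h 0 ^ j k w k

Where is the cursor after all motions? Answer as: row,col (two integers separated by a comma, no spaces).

Answer: 0,5

Derivation:
After 1 (h): row=0 col=0 char='s'
After 2 (0): row=0 col=0 char='s'
After 3 (^): row=0 col=0 char='s'
After 4 (j): row=1 col=0 char='w'
After 5 (k): row=0 col=0 char='s'
After 6 (w): row=0 col=5 char='n'
After 7 (k): row=0 col=5 char='n'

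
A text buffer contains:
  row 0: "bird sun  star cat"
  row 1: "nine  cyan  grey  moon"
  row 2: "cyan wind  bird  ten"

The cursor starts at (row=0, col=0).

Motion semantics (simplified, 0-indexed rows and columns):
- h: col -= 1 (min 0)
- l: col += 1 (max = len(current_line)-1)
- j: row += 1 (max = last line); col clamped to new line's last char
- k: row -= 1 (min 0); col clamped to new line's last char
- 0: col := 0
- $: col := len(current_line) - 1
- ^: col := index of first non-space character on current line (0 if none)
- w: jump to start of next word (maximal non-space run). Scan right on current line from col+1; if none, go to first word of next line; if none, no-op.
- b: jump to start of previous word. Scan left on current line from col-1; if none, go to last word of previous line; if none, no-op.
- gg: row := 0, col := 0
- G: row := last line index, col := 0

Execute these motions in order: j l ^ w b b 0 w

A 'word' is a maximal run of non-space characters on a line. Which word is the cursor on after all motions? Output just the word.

Answer: sun

Derivation:
After 1 (j): row=1 col=0 char='n'
After 2 (l): row=1 col=1 char='i'
After 3 (^): row=1 col=0 char='n'
After 4 (w): row=1 col=6 char='c'
After 5 (b): row=1 col=0 char='n'
After 6 (b): row=0 col=15 char='c'
After 7 (0): row=0 col=0 char='b'
After 8 (w): row=0 col=5 char='s'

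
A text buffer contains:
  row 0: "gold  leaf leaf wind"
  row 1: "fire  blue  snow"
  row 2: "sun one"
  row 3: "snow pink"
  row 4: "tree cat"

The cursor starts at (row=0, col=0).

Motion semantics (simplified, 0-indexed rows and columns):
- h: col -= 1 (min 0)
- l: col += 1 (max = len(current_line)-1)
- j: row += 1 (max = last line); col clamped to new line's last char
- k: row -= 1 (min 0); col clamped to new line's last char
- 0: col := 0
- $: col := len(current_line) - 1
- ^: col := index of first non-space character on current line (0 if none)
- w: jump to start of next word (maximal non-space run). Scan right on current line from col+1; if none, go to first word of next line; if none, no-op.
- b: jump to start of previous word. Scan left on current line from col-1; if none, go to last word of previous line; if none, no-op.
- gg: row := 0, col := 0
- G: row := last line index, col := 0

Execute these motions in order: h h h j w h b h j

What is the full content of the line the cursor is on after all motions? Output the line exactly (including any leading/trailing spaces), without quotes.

After 1 (h): row=0 col=0 char='g'
After 2 (h): row=0 col=0 char='g'
After 3 (h): row=0 col=0 char='g'
After 4 (j): row=1 col=0 char='f'
After 5 (w): row=1 col=6 char='b'
After 6 (h): row=1 col=5 char='_'
After 7 (b): row=1 col=0 char='f'
After 8 (h): row=1 col=0 char='f'
After 9 (j): row=2 col=0 char='s'

Answer: sun one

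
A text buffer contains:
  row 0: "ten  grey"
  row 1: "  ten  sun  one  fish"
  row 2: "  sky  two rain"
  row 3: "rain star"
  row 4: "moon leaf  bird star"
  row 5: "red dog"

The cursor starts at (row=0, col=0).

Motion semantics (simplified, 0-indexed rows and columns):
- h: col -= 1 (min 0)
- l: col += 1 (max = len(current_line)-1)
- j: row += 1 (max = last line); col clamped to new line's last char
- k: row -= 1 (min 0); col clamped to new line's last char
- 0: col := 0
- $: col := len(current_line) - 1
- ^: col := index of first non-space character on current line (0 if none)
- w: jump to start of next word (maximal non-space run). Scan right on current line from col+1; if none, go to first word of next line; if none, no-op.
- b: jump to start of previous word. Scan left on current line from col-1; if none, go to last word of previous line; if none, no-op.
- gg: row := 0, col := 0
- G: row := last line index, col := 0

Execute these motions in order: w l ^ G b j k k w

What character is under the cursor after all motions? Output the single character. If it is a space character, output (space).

After 1 (w): row=0 col=5 char='g'
After 2 (l): row=0 col=6 char='r'
After 3 (^): row=0 col=0 char='t'
After 4 (G): row=5 col=0 char='r'
After 5 (b): row=4 col=16 char='s'
After 6 (j): row=5 col=6 char='g'
After 7 (k): row=4 col=6 char='e'
After 8 (k): row=3 col=6 char='t'
After 9 (w): row=4 col=0 char='m'

Answer: m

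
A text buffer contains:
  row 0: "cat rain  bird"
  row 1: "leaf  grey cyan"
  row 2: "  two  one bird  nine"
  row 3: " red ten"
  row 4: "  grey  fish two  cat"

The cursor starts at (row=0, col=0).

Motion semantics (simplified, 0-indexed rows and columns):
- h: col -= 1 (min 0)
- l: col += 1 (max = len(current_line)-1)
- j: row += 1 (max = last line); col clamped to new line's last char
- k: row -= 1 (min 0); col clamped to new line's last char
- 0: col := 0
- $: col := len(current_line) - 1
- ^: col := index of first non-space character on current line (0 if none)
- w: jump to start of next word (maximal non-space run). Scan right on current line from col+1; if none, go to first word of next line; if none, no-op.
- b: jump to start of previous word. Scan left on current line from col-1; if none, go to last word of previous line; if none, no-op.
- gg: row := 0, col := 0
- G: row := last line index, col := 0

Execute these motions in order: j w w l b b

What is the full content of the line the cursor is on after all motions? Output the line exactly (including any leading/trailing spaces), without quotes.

After 1 (j): row=1 col=0 char='l'
After 2 (w): row=1 col=6 char='g'
After 3 (w): row=1 col=11 char='c'
After 4 (l): row=1 col=12 char='y'
After 5 (b): row=1 col=11 char='c'
After 6 (b): row=1 col=6 char='g'

Answer: leaf  grey cyan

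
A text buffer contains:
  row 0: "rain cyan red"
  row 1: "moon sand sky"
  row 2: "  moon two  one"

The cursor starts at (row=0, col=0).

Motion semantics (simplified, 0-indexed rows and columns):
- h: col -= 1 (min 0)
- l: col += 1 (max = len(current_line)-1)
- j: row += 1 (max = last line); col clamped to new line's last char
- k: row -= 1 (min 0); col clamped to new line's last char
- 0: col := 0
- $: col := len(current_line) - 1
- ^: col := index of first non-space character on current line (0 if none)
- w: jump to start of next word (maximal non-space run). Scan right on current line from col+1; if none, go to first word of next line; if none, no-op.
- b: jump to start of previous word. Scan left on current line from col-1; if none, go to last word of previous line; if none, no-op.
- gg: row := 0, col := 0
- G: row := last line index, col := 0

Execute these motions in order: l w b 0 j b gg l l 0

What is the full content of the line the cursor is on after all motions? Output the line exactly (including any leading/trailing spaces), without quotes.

After 1 (l): row=0 col=1 char='a'
After 2 (w): row=0 col=5 char='c'
After 3 (b): row=0 col=0 char='r'
After 4 (0): row=0 col=0 char='r'
After 5 (j): row=1 col=0 char='m'
After 6 (b): row=0 col=10 char='r'
After 7 (gg): row=0 col=0 char='r'
After 8 (l): row=0 col=1 char='a'
After 9 (l): row=0 col=2 char='i'
After 10 (0): row=0 col=0 char='r'

Answer: rain cyan red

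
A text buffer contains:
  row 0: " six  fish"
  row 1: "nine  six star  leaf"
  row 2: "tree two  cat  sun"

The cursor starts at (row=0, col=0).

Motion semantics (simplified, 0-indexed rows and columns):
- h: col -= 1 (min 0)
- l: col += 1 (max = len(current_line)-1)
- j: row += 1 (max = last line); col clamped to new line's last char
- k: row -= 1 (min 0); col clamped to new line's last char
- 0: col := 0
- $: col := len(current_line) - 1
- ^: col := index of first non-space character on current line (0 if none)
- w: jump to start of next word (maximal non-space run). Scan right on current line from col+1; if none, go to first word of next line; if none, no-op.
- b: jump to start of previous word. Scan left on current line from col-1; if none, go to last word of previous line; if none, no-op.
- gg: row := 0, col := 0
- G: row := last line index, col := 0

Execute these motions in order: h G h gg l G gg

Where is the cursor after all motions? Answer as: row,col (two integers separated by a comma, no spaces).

Answer: 0,0

Derivation:
After 1 (h): row=0 col=0 char='_'
After 2 (G): row=2 col=0 char='t'
After 3 (h): row=2 col=0 char='t'
After 4 (gg): row=0 col=0 char='_'
After 5 (l): row=0 col=1 char='s'
After 6 (G): row=2 col=0 char='t'
After 7 (gg): row=0 col=0 char='_'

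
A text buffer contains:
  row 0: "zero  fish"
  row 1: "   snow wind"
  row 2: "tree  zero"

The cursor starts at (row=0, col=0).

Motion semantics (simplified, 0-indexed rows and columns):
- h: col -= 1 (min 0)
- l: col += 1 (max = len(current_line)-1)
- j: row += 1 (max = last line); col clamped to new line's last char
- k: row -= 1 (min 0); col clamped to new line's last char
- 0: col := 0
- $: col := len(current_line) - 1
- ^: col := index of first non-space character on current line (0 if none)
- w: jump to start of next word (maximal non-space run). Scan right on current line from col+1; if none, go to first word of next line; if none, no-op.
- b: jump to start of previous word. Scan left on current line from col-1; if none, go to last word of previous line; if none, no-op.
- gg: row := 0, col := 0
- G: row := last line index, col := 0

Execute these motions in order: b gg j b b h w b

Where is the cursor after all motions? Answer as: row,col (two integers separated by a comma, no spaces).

After 1 (b): row=0 col=0 char='z'
After 2 (gg): row=0 col=0 char='z'
After 3 (j): row=1 col=0 char='_'
After 4 (b): row=0 col=6 char='f'
After 5 (b): row=0 col=0 char='z'
After 6 (h): row=0 col=0 char='z'
After 7 (w): row=0 col=6 char='f'
After 8 (b): row=0 col=0 char='z'

Answer: 0,0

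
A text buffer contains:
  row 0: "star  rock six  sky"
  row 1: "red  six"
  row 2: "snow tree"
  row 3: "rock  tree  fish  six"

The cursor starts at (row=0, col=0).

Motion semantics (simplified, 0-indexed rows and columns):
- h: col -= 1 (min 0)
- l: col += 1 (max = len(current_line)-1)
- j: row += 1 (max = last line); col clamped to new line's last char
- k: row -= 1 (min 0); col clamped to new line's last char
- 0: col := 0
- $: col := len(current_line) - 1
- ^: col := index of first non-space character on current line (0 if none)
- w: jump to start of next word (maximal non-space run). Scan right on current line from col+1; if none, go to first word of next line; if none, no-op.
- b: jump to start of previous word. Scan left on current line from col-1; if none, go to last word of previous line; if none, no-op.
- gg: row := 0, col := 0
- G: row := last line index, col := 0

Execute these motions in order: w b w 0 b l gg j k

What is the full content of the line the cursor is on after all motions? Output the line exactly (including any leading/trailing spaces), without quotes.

Answer: star  rock six  sky

Derivation:
After 1 (w): row=0 col=6 char='r'
After 2 (b): row=0 col=0 char='s'
After 3 (w): row=0 col=6 char='r'
After 4 (0): row=0 col=0 char='s'
After 5 (b): row=0 col=0 char='s'
After 6 (l): row=0 col=1 char='t'
After 7 (gg): row=0 col=0 char='s'
After 8 (j): row=1 col=0 char='r'
After 9 (k): row=0 col=0 char='s'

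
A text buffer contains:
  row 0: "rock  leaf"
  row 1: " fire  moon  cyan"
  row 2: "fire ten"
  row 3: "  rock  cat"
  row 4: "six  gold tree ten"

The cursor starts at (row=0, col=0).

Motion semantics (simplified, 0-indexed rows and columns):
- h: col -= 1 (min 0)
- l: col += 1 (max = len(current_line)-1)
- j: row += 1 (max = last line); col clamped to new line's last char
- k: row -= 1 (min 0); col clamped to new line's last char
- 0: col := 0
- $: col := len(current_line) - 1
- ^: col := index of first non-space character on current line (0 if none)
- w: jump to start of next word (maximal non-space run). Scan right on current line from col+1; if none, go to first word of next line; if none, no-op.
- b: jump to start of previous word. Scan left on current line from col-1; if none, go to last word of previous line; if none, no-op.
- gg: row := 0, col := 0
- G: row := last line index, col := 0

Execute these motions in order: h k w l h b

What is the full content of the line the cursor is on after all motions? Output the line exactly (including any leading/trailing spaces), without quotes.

Answer: rock  leaf

Derivation:
After 1 (h): row=0 col=0 char='r'
After 2 (k): row=0 col=0 char='r'
After 3 (w): row=0 col=6 char='l'
After 4 (l): row=0 col=7 char='e'
After 5 (h): row=0 col=6 char='l'
After 6 (b): row=0 col=0 char='r'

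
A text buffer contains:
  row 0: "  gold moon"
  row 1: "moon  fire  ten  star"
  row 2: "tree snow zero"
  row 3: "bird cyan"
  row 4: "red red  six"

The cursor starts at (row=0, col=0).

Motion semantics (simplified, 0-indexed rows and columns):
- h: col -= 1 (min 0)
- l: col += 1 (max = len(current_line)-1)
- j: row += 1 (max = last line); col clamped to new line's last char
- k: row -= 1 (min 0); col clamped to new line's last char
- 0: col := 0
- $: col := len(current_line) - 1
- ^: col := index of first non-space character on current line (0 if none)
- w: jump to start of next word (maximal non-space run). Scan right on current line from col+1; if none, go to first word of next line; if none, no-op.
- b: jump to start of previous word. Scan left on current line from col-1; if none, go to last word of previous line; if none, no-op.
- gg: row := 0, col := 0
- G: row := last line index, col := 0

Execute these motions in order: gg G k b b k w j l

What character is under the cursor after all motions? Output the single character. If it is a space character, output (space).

Answer: o

Derivation:
After 1 (gg): row=0 col=0 char='_'
After 2 (G): row=4 col=0 char='r'
After 3 (k): row=3 col=0 char='b'
After 4 (b): row=2 col=10 char='z'
After 5 (b): row=2 col=5 char='s'
After 6 (k): row=1 col=5 char='_'
After 7 (w): row=1 col=6 char='f'
After 8 (j): row=2 col=6 char='n'
After 9 (l): row=2 col=7 char='o'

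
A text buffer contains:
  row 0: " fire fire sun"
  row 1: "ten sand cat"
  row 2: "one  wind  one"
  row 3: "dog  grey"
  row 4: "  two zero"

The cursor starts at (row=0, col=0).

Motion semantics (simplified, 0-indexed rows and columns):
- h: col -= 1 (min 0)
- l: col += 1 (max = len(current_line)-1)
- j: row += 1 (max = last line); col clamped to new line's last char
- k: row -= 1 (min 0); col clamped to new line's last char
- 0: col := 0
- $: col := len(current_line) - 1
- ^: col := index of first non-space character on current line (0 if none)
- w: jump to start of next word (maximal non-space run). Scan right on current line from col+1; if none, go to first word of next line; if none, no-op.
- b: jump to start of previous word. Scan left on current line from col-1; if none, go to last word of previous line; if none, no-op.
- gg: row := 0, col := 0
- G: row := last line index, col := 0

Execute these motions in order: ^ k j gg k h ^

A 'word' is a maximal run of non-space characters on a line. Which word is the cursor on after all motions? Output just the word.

Answer: fire

Derivation:
After 1 (^): row=0 col=1 char='f'
After 2 (k): row=0 col=1 char='f'
After 3 (j): row=1 col=1 char='e'
After 4 (gg): row=0 col=0 char='_'
After 5 (k): row=0 col=0 char='_'
After 6 (h): row=0 col=0 char='_'
After 7 (^): row=0 col=1 char='f'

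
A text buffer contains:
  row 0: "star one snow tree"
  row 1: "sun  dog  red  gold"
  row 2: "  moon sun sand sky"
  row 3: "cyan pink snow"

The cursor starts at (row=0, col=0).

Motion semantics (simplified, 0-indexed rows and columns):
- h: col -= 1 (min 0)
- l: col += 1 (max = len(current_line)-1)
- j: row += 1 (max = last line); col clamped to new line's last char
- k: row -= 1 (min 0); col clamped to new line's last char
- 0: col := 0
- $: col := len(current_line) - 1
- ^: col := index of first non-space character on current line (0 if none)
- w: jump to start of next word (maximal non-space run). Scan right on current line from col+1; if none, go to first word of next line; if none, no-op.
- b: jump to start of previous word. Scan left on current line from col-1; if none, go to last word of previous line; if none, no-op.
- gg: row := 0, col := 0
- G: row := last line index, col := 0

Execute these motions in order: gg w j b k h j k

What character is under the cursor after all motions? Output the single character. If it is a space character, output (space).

Answer: s

Derivation:
After 1 (gg): row=0 col=0 char='s'
After 2 (w): row=0 col=5 char='o'
After 3 (j): row=1 col=5 char='d'
After 4 (b): row=1 col=0 char='s'
After 5 (k): row=0 col=0 char='s'
After 6 (h): row=0 col=0 char='s'
After 7 (j): row=1 col=0 char='s'
After 8 (k): row=0 col=0 char='s'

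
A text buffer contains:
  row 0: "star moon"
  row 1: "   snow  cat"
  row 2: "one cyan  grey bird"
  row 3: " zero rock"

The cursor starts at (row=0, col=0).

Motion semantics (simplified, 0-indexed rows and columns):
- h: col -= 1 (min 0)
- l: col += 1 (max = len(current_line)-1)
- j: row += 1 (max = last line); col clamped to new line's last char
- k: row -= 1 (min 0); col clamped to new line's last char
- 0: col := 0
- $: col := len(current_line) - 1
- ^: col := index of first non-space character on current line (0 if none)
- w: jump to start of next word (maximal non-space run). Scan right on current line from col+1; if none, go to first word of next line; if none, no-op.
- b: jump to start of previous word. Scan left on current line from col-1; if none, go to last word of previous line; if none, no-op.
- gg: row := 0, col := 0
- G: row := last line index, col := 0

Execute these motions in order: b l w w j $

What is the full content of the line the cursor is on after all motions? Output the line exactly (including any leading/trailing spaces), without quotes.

After 1 (b): row=0 col=0 char='s'
After 2 (l): row=0 col=1 char='t'
After 3 (w): row=0 col=5 char='m'
After 4 (w): row=1 col=3 char='s'
After 5 (j): row=2 col=3 char='_'
After 6 ($): row=2 col=18 char='d'

Answer: one cyan  grey bird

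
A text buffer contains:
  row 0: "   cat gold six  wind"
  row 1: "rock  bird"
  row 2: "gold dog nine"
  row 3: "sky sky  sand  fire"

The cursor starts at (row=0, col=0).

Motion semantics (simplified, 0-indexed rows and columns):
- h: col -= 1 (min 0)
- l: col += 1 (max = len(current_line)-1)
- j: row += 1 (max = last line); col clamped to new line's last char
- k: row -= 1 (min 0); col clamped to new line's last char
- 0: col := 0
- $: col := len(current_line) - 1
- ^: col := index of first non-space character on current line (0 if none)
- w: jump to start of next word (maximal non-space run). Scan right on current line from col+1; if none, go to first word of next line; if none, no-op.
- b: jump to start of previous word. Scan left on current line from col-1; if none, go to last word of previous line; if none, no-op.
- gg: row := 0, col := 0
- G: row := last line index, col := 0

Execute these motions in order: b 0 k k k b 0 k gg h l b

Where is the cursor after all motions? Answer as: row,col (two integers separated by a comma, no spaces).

Answer: 0,1

Derivation:
After 1 (b): row=0 col=0 char='_'
After 2 (0): row=0 col=0 char='_'
After 3 (k): row=0 col=0 char='_'
After 4 (k): row=0 col=0 char='_'
After 5 (k): row=0 col=0 char='_'
After 6 (b): row=0 col=0 char='_'
After 7 (0): row=0 col=0 char='_'
After 8 (k): row=0 col=0 char='_'
After 9 (gg): row=0 col=0 char='_'
After 10 (h): row=0 col=0 char='_'
After 11 (l): row=0 col=1 char='_'
After 12 (b): row=0 col=1 char='_'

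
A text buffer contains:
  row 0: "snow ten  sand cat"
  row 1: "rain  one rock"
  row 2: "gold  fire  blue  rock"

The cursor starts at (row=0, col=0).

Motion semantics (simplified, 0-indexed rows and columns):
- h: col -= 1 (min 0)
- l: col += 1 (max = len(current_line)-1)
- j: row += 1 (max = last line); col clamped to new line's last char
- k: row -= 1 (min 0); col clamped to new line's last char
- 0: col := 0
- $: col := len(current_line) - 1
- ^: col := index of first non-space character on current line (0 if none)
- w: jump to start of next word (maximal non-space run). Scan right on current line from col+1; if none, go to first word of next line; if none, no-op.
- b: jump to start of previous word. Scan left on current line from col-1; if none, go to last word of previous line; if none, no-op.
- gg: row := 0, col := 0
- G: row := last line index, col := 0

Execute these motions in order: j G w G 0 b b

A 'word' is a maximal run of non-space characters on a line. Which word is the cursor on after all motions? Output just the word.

Answer: one

Derivation:
After 1 (j): row=1 col=0 char='r'
After 2 (G): row=2 col=0 char='g'
After 3 (w): row=2 col=6 char='f'
After 4 (G): row=2 col=0 char='g'
After 5 (0): row=2 col=0 char='g'
After 6 (b): row=1 col=10 char='r'
After 7 (b): row=1 col=6 char='o'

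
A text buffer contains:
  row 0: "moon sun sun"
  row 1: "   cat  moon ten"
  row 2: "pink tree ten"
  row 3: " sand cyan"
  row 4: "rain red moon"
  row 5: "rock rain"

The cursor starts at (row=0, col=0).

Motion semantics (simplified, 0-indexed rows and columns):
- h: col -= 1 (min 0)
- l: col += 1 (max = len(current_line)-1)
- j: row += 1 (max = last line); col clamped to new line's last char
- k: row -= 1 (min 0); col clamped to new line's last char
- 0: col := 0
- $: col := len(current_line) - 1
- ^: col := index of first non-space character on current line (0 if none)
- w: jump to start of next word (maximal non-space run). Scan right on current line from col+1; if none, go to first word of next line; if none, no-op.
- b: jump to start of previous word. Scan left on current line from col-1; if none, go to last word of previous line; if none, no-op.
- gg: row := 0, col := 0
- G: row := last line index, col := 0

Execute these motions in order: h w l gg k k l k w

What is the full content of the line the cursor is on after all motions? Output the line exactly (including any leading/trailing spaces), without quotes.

After 1 (h): row=0 col=0 char='m'
After 2 (w): row=0 col=5 char='s'
After 3 (l): row=0 col=6 char='u'
After 4 (gg): row=0 col=0 char='m'
After 5 (k): row=0 col=0 char='m'
After 6 (k): row=0 col=0 char='m'
After 7 (l): row=0 col=1 char='o'
After 8 (k): row=0 col=1 char='o'
After 9 (w): row=0 col=5 char='s'

Answer: moon sun sun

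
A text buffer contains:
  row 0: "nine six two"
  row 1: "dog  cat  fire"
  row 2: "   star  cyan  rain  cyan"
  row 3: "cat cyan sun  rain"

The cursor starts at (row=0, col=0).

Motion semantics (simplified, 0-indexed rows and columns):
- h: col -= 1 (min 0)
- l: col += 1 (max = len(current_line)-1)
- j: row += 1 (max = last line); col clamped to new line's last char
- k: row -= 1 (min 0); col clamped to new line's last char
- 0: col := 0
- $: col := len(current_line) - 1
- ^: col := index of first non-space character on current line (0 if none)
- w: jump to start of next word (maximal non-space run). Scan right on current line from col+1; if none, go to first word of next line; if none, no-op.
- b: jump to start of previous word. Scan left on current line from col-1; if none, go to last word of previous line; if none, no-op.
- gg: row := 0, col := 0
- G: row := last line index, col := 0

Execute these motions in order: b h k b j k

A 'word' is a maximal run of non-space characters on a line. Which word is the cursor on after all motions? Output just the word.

After 1 (b): row=0 col=0 char='n'
After 2 (h): row=0 col=0 char='n'
After 3 (k): row=0 col=0 char='n'
After 4 (b): row=0 col=0 char='n'
After 5 (j): row=1 col=0 char='d'
After 6 (k): row=0 col=0 char='n'

Answer: nine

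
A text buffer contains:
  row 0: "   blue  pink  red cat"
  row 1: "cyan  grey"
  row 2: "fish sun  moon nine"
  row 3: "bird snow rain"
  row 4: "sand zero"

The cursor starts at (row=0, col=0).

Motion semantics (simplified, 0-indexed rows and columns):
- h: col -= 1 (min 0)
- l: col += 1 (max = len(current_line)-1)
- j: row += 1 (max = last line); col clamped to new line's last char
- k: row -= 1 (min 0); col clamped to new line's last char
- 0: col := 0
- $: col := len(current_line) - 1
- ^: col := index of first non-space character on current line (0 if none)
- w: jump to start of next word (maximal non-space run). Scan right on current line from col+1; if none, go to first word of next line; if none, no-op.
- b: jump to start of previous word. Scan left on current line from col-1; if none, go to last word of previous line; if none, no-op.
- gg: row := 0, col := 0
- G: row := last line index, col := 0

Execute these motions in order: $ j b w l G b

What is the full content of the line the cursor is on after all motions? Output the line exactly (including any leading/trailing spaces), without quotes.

Answer: bird snow rain

Derivation:
After 1 ($): row=0 col=21 char='t'
After 2 (j): row=1 col=9 char='y'
After 3 (b): row=1 col=6 char='g'
After 4 (w): row=2 col=0 char='f'
After 5 (l): row=2 col=1 char='i'
After 6 (G): row=4 col=0 char='s'
After 7 (b): row=3 col=10 char='r'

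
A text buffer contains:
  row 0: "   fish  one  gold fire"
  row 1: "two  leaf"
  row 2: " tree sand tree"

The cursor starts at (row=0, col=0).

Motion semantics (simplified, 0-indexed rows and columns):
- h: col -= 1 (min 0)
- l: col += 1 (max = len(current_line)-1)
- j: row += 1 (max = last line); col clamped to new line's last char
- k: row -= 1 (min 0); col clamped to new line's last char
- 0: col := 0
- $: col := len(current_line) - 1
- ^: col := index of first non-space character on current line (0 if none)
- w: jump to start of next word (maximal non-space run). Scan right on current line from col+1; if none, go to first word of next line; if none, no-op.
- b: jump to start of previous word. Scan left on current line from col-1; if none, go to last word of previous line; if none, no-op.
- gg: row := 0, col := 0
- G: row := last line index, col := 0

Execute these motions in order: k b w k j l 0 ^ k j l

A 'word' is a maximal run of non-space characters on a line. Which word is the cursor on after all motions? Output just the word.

Answer: two

Derivation:
After 1 (k): row=0 col=0 char='_'
After 2 (b): row=0 col=0 char='_'
After 3 (w): row=0 col=3 char='f'
After 4 (k): row=0 col=3 char='f'
After 5 (j): row=1 col=3 char='_'
After 6 (l): row=1 col=4 char='_'
After 7 (0): row=1 col=0 char='t'
After 8 (^): row=1 col=0 char='t'
After 9 (k): row=0 col=0 char='_'
After 10 (j): row=1 col=0 char='t'
After 11 (l): row=1 col=1 char='w'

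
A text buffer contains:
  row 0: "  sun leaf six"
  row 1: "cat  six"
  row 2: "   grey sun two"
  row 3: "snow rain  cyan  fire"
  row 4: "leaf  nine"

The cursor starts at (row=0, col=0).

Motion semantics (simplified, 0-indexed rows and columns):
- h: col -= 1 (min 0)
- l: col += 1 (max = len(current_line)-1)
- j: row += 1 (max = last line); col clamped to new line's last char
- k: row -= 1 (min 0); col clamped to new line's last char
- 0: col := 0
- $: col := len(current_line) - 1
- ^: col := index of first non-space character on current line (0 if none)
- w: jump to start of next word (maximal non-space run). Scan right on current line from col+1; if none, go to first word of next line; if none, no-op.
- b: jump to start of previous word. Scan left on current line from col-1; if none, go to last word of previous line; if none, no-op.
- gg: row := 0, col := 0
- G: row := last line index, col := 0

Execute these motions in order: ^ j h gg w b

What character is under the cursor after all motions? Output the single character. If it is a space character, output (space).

Answer: s

Derivation:
After 1 (^): row=0 col=2 char='s'
After 2 (j): row=1 col=2 char='t'
After 3 (h): row=1 col=1 char='a'
After 4 (gg): row=0 col=0 char='_'
After 5 (w): row=0 col=2 char='s'
After 6 (b): row=0 col=2 char='s'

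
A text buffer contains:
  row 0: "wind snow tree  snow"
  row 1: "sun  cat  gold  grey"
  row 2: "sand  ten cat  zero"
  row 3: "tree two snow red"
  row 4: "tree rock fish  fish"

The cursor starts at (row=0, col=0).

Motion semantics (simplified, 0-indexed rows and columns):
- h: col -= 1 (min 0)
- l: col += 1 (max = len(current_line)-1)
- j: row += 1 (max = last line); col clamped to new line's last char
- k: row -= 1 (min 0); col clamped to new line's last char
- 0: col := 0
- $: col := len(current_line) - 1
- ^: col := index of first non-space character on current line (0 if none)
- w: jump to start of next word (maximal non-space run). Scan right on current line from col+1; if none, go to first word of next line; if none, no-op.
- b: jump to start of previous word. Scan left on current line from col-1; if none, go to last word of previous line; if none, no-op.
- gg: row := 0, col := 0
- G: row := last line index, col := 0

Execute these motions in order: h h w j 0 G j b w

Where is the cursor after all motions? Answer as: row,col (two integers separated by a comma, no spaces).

Answer: 4,0

Derivation:
After 1 (h): row=0 col=0 char='w'
After 2 (h): row=0 col=0 char='w'
After 3 (w): row=0 col=5 char='s'
After 4 (j): row=1 col=5 char='c'
After 5 (0): row=1 col=0 char='s'
After 6 (G): row=4 col=0 char='t'
After 7 (j): row=4 col=0 char='t'
After 8 (b): row=3 col=14 char='r'
After 9 (w): row=4 col=0 char='t'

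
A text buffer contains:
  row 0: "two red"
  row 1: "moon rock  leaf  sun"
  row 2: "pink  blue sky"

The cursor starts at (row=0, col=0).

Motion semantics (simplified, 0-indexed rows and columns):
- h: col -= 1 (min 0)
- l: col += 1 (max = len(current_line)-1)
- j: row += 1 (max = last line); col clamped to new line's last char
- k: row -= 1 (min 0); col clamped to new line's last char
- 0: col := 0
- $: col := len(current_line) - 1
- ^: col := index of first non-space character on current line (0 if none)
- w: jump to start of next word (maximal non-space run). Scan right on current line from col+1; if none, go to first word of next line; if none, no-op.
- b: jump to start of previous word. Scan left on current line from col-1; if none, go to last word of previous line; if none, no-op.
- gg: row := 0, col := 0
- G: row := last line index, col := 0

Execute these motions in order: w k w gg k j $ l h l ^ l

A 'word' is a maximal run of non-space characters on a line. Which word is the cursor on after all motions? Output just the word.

After 1 (w): row=0 col=4 char='r'
After 2 (k): row=0 col=4 char='r'
After 3 (w): row=1 col=0 char='m'
After 4 (gg): row=0 col=0 char='t'
After 5 (k): row=0 col=0 char='t'
After 6 (j): row=1 col=0 char='m'
After 7 ($): row=1 col=19 char='n'
After 8 (l): row=1 col=19 char='n'
After 9 (h): row=1 col=18 char='u'
After 10 (l): row=1 col=19 char='n'
After 11 (^): row=1 col=0 char='m'
After 12 (l): row=1 col=1 char='o'

Answer: moon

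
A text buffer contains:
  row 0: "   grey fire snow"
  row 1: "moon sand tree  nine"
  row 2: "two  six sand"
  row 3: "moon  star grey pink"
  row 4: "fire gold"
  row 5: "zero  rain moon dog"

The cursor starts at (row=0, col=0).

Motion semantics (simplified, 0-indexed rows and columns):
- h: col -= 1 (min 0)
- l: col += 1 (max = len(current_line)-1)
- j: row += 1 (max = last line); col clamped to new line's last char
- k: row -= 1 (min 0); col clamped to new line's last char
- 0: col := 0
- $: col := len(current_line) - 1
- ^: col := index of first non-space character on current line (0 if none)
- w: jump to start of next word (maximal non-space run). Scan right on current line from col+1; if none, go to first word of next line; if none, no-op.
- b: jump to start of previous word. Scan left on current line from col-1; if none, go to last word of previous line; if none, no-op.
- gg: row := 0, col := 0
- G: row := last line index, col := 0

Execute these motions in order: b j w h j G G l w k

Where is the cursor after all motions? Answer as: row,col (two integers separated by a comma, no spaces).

After 1 (b): row=0 col=0 char='_'
After 2 (j): row=1 col=0 char='m'
After 3 (w): row=1 col=5 char='s'
After 4 (h): row=1 col=4 char='_'
After 5 (j): row=2 col=4 char='_'
After 6 (G): row=5 col=0 char='z'
After 7 (G): row=5 col=0 char='z'
After 8 (l): row=5 col=1 char='e'
After 9 (w): row=5 col=6 char='r'
After 10 (k): row=4 col=6 char='o'

Answer: 4,6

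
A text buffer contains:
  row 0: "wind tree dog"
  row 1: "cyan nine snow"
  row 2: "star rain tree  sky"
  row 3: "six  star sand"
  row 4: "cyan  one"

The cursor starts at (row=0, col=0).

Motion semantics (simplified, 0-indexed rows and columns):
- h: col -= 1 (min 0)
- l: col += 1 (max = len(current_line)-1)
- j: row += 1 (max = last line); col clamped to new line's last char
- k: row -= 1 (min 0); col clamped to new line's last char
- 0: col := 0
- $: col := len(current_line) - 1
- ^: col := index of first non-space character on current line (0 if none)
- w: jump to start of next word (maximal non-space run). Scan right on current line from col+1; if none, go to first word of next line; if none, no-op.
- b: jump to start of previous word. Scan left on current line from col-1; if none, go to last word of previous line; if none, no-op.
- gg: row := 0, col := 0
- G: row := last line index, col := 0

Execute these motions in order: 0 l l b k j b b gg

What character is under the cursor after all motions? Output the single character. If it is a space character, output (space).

After 1 (0): row=0 col=0 char='w'
After 2 (l): row=0 col=1 char='i'
After 3 (l): row=0 col=2 char='n'
After 4 (b): row=0 col=0 char='w'
After 5 (k): row=0 col=0 char='w'
After 6 (j): row=1 col=0 char='c'
After 7 (b): row=0 col=10 char='d'
After 8 (b): row=0 col=5 char='t'
After 9 (gg): row=0 col=0 char='w'

Answer: w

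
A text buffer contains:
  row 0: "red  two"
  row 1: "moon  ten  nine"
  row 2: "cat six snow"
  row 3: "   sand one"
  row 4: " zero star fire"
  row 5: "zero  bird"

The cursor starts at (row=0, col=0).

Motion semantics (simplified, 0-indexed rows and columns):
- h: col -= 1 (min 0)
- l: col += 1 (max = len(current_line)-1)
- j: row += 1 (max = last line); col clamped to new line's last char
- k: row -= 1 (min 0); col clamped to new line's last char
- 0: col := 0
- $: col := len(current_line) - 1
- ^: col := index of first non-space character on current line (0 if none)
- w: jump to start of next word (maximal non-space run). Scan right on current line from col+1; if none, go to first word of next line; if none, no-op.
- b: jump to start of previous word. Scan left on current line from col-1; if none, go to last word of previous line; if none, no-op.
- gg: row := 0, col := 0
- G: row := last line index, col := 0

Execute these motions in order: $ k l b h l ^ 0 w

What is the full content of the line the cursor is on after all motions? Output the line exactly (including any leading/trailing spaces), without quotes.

Answer: red  two

Derivation:
After 1 ($): row=0 col=7 char='o'
After 2 (k): row=0 col=7 char='o'
After 3 (l): row=0 col=7 char='o'
After 4 (b): row=0 col=5 char='t'
After 5 (h): row=0 col=4 char='_'
After 6 (l): row=0 col=5 char='t'
After 7 (^): row=0 col=0 char='r'
After 8 (0): row=0 col=0 char='r'
After 9 (w): row=0 col=5 char='t'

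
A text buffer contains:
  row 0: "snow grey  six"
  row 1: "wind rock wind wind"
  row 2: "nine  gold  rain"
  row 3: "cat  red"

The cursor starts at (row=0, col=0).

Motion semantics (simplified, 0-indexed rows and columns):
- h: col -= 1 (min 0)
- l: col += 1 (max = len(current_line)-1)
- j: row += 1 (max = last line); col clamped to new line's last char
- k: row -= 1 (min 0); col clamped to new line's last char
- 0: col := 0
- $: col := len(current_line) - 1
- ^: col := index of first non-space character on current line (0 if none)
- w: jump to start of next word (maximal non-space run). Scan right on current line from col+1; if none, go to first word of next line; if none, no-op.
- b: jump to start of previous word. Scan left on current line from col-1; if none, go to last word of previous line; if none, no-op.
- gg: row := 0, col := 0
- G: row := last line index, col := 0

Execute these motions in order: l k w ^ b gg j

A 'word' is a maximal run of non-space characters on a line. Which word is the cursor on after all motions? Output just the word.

After 1 (l): row=0 col=1 char='n'
After 2 (k): row=0 col=1 char='n'
After 3 (w): row=0 col=5 char='g'
After 4 (^): row=0 col=0 char='s'
After 5 (b): row=0 col=0 char='s'
After 6 (gg): row=0 col=0 char='s'
After 7 (j): row=1 col=0 char='w'

Answer: wind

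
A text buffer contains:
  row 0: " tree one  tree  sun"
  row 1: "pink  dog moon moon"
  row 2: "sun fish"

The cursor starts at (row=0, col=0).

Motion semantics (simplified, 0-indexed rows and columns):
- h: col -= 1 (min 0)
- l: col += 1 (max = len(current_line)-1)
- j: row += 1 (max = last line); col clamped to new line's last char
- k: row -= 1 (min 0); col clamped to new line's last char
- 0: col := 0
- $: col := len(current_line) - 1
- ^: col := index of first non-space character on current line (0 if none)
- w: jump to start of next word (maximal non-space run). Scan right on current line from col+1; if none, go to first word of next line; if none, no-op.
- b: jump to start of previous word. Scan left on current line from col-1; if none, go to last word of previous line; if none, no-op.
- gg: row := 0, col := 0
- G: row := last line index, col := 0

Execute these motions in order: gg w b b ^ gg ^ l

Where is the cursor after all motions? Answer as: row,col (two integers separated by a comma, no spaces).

Answer: 0,2

Derivation:
After 1 (gg): row=0 col=0 char='_'
After 2 (w): row=0 col=1 char='t'
After 3 (b): row=0 col=1 char='t'
After 4 (b): row=0 col=1 char='t'
After 5 (^): row=0 col=1 char='t'
After 6 (gg): row=0 col=0 char='_'
After 7 (^): row=0 col=1 char='t'
After 8 (l): row=0 col=2 char='r'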